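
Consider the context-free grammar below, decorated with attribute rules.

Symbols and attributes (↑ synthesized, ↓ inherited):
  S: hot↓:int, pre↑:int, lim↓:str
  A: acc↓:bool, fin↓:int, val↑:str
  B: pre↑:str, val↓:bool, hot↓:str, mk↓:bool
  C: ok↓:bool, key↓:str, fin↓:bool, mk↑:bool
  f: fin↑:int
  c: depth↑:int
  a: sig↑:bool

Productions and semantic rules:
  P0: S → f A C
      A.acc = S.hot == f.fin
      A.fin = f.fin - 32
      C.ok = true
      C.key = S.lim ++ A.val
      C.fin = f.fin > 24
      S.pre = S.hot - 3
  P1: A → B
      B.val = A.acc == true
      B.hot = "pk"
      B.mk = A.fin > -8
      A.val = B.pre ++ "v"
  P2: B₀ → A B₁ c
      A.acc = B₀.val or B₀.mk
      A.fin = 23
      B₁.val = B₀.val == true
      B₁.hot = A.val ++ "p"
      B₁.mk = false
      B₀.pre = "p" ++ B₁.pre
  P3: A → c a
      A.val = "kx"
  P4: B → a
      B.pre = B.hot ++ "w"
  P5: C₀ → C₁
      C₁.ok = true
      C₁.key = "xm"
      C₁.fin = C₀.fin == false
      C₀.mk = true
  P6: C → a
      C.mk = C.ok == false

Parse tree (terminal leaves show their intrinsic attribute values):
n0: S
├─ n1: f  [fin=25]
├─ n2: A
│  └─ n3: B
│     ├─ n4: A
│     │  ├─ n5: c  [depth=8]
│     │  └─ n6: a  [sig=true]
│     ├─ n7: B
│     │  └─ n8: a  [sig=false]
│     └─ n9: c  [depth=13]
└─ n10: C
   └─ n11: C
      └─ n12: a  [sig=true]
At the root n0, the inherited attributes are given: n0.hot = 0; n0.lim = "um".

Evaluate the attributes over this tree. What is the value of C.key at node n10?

"umpkxpwv"

1. n0.hot = 0  [given at root]
2. n0.lim = "um"  [given at root]
3. n1.fin = 25  [terminal]
4. n2.acc = false  [S.hot == f.fin]
5. n2.fin = -7  [f.fin - 32]
6. n3.val = false  [A.acc == true]
7. n3.hot = "pk"  ["pk"]
8. n3.mk = true  [A.fin > -8]
9. n4.acc = true  [B₀.val or B₀.mk]
10. n4.fin = 23  [23]
11. n5.depth = 8  [terminal]
12. n6.sig = true  [terminal]
13. n4.val = "kx"  ["kx"]
14. n7.val = false  [B₀.val == true]
15. n7.hot = "kxp"  [A.val ++ "p"]
16. n7.mk = false  [false]
17. n8.sig = false  [terminal]
18. n7.pre = "kxpw"  [B.hot ++ "w"]
19. n9.depth = 13  [terminal]
20. n3.pre = "pkxpw"  ["p" ++ B₁.pre]
21. n2.val = "pkxpwv"  [B.pre ++ "v"]
22. n10.ok = true  [true]
23. n10.key = "umpkxpwv"  [S.lim ++ A.val]
24. n10.fin = true  [f.fin > 24]
25. n11.ok = true  [true]
26. n11.key = "xm"  ["xm"]
27. n11.fin = false  [C₀.fin == false]
28. n12.sig = true  [terminal]
29. n11.mk = false  [C.ok == false]
30. n10.mk = true  [true]
31. n0.pre = -3  [S.hot - 3]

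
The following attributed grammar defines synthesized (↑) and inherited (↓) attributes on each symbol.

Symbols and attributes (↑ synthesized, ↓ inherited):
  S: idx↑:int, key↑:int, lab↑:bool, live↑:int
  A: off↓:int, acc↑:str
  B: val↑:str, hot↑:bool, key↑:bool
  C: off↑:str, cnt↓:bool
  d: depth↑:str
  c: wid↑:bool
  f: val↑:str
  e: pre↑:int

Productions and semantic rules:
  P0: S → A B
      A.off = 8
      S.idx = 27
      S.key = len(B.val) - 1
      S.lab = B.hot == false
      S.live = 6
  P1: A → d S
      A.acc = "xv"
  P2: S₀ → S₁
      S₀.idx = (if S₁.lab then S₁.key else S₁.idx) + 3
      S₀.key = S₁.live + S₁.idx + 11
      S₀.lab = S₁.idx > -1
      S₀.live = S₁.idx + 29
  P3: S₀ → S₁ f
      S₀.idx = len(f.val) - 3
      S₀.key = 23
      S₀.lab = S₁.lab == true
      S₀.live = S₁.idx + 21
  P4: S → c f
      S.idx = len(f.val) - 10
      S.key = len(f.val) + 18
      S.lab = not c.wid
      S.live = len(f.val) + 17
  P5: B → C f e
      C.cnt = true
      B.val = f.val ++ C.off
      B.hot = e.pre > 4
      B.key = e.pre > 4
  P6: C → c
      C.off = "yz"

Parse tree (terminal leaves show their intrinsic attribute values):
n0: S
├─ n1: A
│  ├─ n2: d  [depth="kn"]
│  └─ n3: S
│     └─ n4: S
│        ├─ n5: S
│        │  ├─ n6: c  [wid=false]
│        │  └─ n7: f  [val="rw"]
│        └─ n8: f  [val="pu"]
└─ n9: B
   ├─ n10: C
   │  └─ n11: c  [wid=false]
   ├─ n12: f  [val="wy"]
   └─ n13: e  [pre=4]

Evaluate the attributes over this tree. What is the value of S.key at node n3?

23

1. n1.off = 8  [8]
2. n2.depth = "kn"  [terminal]
3. n6.wid = false  [terminal]
4. n7.val = "rw"  [terminal]
5. n5.idx = -8  [len(f.val) - 10]
6. n5.key = 20  [len(f.val) + 18]
7. n5.lab = true  [not c.wid]
8. n5.live = 19  [len(f.val) + 17]
9. n8.val = "pu"  [terminal]
10. n4.idx = -1  [len(f.val) - 3]
11. n4.key = 23  [23]
12. n4.lab = true  [S₁.lab == true]
13. n4.live = 13  [S₁.idx + 21]
14. n3.idx = 26  [(if S₁.lab then S₁.key else S₁.idx) + 3]
15. n3.key = 23  [S₁.live + S₁.idx + 11]
16. n3.lab = false  [S₁.idx > -1]
17. n3.live = 28  [S₁.idx + 29]
18. n1.acc = "xv"  ["xv"]
19. n10.cnt = true  [true]
20. n11.wid = false  [terminal]
21. n10.off = "yz"  ["yz"]
22. n12.val = "wy"  [terminal]
23. n13.pre = 4  [terminal]
24. n9.val = "wyyz"  [f.val ++ C.off]
25. n9.hot = false  [e.pre > 4]
26. n9.key = false  [e.pre > 4]
27. n0.idx = 27  [27]
28. n0.key = 3  [len(B.val) - 1]
29. n0.lab = true  [B.hot == false]
30. n0.live = 6  [6]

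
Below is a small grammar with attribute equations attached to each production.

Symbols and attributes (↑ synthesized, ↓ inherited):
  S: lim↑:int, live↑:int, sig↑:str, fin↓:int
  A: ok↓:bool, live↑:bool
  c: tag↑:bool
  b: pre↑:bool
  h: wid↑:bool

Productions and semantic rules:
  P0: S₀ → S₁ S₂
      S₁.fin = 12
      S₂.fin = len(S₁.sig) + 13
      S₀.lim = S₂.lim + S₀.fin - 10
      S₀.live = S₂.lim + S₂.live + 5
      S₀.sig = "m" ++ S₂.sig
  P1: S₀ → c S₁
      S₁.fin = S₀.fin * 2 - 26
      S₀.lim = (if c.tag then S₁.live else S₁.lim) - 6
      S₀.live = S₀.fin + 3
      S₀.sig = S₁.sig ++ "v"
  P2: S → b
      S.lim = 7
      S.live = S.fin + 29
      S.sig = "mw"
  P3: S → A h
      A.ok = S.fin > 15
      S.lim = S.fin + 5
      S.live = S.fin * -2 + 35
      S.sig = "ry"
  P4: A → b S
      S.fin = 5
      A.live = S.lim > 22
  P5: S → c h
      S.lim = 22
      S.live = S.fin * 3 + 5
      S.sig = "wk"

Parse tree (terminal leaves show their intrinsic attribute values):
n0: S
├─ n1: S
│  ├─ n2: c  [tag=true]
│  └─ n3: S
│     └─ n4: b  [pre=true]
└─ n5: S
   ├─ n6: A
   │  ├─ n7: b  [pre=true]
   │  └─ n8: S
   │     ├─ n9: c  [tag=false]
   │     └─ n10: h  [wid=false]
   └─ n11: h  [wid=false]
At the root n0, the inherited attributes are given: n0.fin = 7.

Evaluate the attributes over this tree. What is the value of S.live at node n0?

29

1. n0.fin = 7  [given at root]
2. n1.fin = 12  [12]
3. n2.tag = true  [terminal]
4. n3.fin = -2  [S₀.fin * 2 - 26]
5. n4.pre = true  [terminal]
6. n3.lim = 7  [7]
7. n3.live = 27  [S.fin + 29]
8. n3.sig = "mw"  ["mw"]
9. n1.lim = 21  [(if c.tag then S₁.live else S₁.lim) - 6]
10. n1.live = 15  [S₀.fin + 3]
11. n1.sig = "mwv"  [S₁.sig ++ "v"]
12. n5.fin = 16  [len(S₁.sig) + 13]
13. n6.ok = true  [S.fin > 15]
14. n7.pre = true  [terminal]
15. n8.fin = 5  [5]
16. n9.tag = false  [terminal]
17. n10.wid = false  [terminal]
18. n8.lim = 22  [22]
19. n8.live = 20  [S.fin * 3 + 5]
20. n8.sig = "wk"  ["wk"]
21. n6.live = false  [S.lim > 22]
22. n11.wid = false  [terminal]
23. n5.lim = 21  [S.fin + 5]
24. n5.live = 3  [S.fin * -2 + 35]
25. n5.sig = "ry"  ["ry"]
26. n0.lim = 18  [S₂.lim + S₀.fin - 10]
27. n0.live = 29  [S₂.lim + S₂.live + 5]
28. n0.sig = "mry"  ["m" ++ S₂.sig]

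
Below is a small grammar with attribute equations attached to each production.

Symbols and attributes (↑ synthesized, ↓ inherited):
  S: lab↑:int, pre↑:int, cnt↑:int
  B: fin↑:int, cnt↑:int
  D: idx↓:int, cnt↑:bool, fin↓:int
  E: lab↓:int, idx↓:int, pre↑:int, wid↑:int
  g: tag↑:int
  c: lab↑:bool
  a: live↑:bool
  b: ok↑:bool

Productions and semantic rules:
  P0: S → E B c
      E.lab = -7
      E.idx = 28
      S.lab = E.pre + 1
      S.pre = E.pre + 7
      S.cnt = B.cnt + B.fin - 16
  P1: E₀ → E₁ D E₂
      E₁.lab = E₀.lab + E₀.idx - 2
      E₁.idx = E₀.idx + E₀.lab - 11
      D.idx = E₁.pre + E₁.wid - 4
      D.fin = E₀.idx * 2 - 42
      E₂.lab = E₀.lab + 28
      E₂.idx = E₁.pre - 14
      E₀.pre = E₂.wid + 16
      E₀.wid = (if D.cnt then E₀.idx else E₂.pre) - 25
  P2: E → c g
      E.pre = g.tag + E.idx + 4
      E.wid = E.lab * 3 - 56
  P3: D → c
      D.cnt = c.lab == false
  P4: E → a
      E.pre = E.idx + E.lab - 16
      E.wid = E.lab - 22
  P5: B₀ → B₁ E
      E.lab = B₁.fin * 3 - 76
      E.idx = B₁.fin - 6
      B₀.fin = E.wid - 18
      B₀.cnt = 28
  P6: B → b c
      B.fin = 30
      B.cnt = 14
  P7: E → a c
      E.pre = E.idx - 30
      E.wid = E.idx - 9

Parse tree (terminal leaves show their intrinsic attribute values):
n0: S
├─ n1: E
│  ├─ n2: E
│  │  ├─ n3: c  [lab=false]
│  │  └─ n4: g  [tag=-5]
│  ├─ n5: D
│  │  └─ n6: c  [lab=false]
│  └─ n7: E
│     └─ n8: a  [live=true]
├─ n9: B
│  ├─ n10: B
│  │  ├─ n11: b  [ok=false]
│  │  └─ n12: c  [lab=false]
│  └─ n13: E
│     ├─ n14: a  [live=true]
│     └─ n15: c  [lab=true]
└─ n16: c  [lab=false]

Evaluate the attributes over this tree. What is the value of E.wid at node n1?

1. n1.lab = -7  [-7]
2. n1.idx = 28  [28]
3. n2.lab = 19  [E₀.lab + E₀.idx - 2]
4. n2.idx = 10  [E₀.idx + E₀.lab - 11]
5. n3.lab = false  [terminal]
6. n4.tag = -5  [terminal]
7. n2.pre = 9  [g.tag + E.idx + 4]
8. n2.wid = 1  [E.lab * 3 - 56]
9. n5.idx = 6  [E₁.pre + E₁.wid - 4]
10. n5.fin = 14  [E₀.idx * 2 - 42]
11. n6.lab = false  [terminal]
12. n5.cnt = true  [c.lab == false]
13. n7.lab = 21  [E₀.lab + 28]
14. n7.idx = -5  [E₁.pre - 14]
15. n8.live = true  [terminal]
16. n7.pre = 0  [E.idx + E.lab - 16]
17. n7.wid = -1  [E.lab - 22]
18. n1.pre = 15  [E₂.wid + 16]
19. n1.wid = 3  [(if D.cnt then E₀.idx else E₂.pre) - 25]
20. n11.ok = false  [terminal]
21. n12.lab = false  [terminal]
22. n10.fin = 30  [30]
23. n10.cnt = 14  [14]
24. n13.lab = 14  [B₁.fin * 3 - 76]
25. n13.idx = 24  [B₁.fin - 6]
26. n14.live = true  [terminal]
27. n15.lab = true  [terminal]
28. n13.pre = -6  [E.idx - 30]
29. n13.wid = 15  [E.idx - 9]
30. n9.fin = -3  [E.wid - 18]
31. n9.cnt = 28  [28]
32. n16.lab = false  [terminal]
33. n0.lab = 16  [E.pre + 1]
34. n0.pre = 22  [E.pre + 7]
35. n0.cnt = 9  [B.cnt + B.fin - 16]

3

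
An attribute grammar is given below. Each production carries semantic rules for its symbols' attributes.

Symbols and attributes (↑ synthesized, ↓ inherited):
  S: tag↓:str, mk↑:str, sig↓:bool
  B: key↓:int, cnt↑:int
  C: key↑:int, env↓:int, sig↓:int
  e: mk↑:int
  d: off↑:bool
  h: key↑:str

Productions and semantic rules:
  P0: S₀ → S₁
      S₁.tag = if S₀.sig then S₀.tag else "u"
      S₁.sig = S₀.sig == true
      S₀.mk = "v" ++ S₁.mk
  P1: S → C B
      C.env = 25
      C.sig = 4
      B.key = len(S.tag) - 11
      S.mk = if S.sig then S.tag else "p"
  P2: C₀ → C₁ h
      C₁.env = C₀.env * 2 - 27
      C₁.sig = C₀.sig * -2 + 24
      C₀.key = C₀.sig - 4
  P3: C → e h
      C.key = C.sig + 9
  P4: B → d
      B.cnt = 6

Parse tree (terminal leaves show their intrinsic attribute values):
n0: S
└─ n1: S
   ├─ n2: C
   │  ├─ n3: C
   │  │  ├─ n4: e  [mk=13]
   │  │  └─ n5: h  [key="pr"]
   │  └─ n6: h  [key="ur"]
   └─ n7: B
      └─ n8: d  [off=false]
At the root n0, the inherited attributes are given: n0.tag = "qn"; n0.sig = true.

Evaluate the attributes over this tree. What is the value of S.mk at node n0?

1. n0.tag = "qn"  [given at root]
2. n0.sig = true  [given at root]
3. n1.tag = "qn"  [if S₀.sig then S₀.tag else "u"]
4. n1.sig = true  [S₀.sig == true]
5. n2.env = 25  [25]
6. n2.sig = 4  [4]
7. n3.env = 23  [C₀.env * 2 - 27]
8. n3.sig = 16  [C₀.sig * -2 + 24]
9. n4.mk = 13  [terminal]
10. n5.key = "pr"  [terminal]
11. n3.key = 25  [C.sig + 9]
12. n6.key = "ur"  [terminal]
13. n2.key = 0  [C₀.sig - 4]
14. n7.key = -9  [len(S.tag) - 11]
15. n8.off = false  [terminal]
16. n7.cnt = 6  [6]
17. n1.mk = "qn"  [if S.sig then S.tag else "p"]
18. n0.mk = "vqn"  ["v" ++ S₁.mk]

"vqn"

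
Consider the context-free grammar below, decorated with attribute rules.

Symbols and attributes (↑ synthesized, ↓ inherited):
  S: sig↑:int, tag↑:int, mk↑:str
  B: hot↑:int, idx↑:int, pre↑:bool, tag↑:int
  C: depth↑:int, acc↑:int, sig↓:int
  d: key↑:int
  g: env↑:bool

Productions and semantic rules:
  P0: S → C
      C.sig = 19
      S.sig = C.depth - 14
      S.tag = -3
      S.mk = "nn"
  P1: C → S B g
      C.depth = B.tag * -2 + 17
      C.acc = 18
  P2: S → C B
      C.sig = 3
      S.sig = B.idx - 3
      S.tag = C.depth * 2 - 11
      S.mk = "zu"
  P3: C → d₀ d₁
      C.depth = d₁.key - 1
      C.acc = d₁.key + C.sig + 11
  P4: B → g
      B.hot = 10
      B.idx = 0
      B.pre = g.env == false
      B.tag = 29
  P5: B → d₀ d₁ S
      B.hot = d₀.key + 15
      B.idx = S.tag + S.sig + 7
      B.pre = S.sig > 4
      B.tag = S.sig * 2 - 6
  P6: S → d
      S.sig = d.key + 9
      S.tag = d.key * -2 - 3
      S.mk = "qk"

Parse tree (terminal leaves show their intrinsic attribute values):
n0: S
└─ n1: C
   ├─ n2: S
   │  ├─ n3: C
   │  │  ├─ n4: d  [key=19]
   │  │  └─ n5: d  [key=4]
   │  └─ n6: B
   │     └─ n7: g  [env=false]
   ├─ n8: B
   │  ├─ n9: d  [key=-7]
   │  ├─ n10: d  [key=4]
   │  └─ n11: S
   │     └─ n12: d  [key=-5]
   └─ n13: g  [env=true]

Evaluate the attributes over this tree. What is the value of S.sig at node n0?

1. n1.sig = 19  [19]
2. n3.sig = 3  [3]
3. n4.key = 19  [terminal]
4. n5.key = 4  [terminal]
5. n3.depth = 3  [d₁.key - 1]
6. n3.acc = 18  [d₁.key + C.sig + 11]
7. n7.env = false  [terminal]
8. n6.hot = 10  [10]
9. n6.idx = 0  [0]
10. n6.pre = true  [g.env == false]
11. n6.tag = 29  [29]
12. n2.sig = -3  [B.idx - 3]
13. n2.tag = -5  [C.depth * 2 - 11]
14. n2.mk = "zu"  ["zu"]
15. n9.key = -7  [terminal]
16. n10.key = 4  [terminal]
17. n12.key = -5  [terminal]
18. n11.sig = 4  [d.key + 9]
19. n11.tag = 7  [d.key * -2 - 3]
20. n11.mk = "qk"  ["qk"]
21. n8.hot = 8  [d₀.key + 15]
22. n8.idx = 18  [S.tag + S.sig + 7]
23. n8.pre = false  [S.sig > 4]
24. n8.tag = 2  [S.sig * 2 - 6]
25. n13.env = true  [terminal]
26. n1.depth = 13  [B.tag * -2 + 17]
27. n1.acc = 18  [18]
28. n0.sig = -1  [C.depth - 14]
29. n0.tag = -3  [-3]
30. n0.mk = "nn"  ["nn"]

-1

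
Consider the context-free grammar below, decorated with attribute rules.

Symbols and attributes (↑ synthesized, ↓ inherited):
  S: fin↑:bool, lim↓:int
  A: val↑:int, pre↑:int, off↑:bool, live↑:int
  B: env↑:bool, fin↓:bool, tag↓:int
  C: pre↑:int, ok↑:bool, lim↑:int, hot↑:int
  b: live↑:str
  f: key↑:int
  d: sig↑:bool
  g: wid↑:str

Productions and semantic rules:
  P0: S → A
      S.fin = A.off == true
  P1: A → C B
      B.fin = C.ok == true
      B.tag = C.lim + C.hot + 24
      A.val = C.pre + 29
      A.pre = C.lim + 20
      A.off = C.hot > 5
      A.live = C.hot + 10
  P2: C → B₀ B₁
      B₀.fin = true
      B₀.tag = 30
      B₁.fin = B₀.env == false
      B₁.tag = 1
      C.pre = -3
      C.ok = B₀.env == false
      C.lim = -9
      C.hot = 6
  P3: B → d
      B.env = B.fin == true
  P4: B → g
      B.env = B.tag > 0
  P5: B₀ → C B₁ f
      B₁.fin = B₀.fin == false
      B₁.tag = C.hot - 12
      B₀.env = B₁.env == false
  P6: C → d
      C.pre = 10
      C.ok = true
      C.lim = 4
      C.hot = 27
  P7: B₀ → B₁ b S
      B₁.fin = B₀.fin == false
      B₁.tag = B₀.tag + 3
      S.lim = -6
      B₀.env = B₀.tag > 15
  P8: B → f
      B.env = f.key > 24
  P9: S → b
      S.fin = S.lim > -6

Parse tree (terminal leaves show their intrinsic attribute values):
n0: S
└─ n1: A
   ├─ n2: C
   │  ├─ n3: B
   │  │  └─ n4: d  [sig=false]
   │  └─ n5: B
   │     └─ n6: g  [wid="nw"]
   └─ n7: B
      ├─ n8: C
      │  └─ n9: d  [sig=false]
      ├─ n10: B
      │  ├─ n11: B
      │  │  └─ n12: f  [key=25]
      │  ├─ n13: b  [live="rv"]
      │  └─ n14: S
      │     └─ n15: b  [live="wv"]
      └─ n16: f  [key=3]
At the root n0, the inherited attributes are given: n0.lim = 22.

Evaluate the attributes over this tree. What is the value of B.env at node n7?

1. n0.lim = 22  [given at root]
2. n3.fin = true  [true]
3. n3.tag = 30  [30]
4. n4.sig = false  [terminal]
5. n3.env = true  [B.fin == true]
6. n5.fin = false  [B₀.env == false]
7. n5.tag = 1  [1]
8. n6.wid = "nw"  [terminal]
9. n5.env = true  [B.tag > 0]
10. n2.pre = -3  [-3]
11. n2.ok = false  [B₀.env == false]
12. n2.lim = -9  [-9]
13. n2.hot = 6  [6]
14. n7.fin = false  [C.ok == true]
15. n7.tag = 21  [C.lim + C.hot + 24]
16. n9.sig = false  [terminal]
17. n8.pre = 10  [10]
18. n8.ok = true  [true]
19. n8.lim = 4  [4]
20. n8.hot = 27  [27]
21. n10.fin = true  [B₀.fin == false]
22. n10.tag = 15  [C.hot - 12]
23. n11.fin = false  [B₀.fin == false]
24. n11.tag = 18  [B₀.tag + 3]
25. n12.key = 25  [terminal]
26. n11.env = true  [f.key > 24]
27. n13.live = "rv"  [terminal]
28. n14.lim = -6  [-6]
29. n15.live = "wv"  [terminal]
30. n14.fin = false  [S.lim > -6]
31. n10.env = false  [B₀.tag > 15]
32. n16.key = 3  [terminal]
33. n7.env = true  [B₁.env == false]
34. n1.val = 26  [C.pre + 29]
35. n1.pre = 11  [C.lim + 20]
36. n1.off = true  [C.hot > 5]
37. n1.live = 16  [C.hot + 10]
38. n0.fin = true  [A.off == true]

true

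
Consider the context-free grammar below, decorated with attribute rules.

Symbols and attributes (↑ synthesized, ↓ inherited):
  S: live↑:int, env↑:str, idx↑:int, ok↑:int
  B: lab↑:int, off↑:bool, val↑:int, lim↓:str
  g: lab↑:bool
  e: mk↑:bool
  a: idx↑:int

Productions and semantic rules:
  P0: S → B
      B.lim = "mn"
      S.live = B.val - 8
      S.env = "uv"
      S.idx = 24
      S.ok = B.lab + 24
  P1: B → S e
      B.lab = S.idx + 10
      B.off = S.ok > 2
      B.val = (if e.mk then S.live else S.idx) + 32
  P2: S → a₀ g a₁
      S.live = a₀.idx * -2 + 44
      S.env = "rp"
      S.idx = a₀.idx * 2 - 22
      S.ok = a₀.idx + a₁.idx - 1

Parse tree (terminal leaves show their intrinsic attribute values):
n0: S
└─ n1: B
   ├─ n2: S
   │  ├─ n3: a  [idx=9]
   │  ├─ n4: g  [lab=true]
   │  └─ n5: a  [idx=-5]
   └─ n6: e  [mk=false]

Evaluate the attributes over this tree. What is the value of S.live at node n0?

1. n1.lim = "mn"  ["mn"]
2. n3.idx = 9  [terminal]
3. n4.lab = true  [terminal]
4. n5.idx = -5  [terminal]
5. n2.live = 26  [a₀.idx * -2 + 44]
6. n2.env = "rp"  ["rp"]
7. n2.idx = -4  [a₀.idx * 2 - 22]
8. n2.ok = 3  [a₀.idx + a₁.idx - 1]
9. n6.mk = false  [terminal]
10. n1.lab = 6  [S.idx + 10]
11. n1.off = true  [S.ok > 2]
12. n1.val = 28  [(if e.mk then S.live else S.idx) + 32]
13. n0.live = 20  [B.val - 8]
14. n0.env = "uv"  ["uv"]
15. n0.idx = 24  [24]
16. n0.ok = 30  [B.lab + 24]

20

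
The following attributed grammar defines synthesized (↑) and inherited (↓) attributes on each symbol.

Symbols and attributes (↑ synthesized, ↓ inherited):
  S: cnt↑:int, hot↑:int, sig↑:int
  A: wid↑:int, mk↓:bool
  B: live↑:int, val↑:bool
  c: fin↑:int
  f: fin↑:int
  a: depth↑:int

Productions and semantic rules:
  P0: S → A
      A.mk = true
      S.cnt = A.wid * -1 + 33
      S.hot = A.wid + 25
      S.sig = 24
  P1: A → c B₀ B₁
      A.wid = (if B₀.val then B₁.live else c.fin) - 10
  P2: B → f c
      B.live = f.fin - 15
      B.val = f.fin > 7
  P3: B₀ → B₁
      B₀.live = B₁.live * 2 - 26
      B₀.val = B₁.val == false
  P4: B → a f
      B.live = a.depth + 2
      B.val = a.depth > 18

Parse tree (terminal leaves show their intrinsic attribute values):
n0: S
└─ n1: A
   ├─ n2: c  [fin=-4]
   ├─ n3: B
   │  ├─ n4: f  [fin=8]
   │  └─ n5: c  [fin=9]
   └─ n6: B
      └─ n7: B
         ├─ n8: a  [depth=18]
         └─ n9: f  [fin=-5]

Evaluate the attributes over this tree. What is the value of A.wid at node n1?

1. n1.mk = true  [true]
2. n2.fin = -4  [terminal]
3. n4.fin = 8  [terminal]
4. n5.fin = 9  [terminal]
5. n3.live = -7  [f.fin - 15]
6. n3.val = true  [f.fin > 7]
7. n8.depth = 18  [terminal]
8. n9.fin = -5  [terminal]
9. n7.live = 20  [a.depth + 2]
10. n7.val = false  [a.depth > 18]
11. n6.live = 14  [B₁.live * 2 - 26]
12. n6.val = true  [B₁.val == false]
13. n1.wid = 4  [(if B₀.val then B₁.live else c.fin) - 10]
14. n0.cnt = 29  [A.wid * -1 + 33]
15. n0.hot = 29  [A.wid + 25]
16. n0.sig = 24  [24]

4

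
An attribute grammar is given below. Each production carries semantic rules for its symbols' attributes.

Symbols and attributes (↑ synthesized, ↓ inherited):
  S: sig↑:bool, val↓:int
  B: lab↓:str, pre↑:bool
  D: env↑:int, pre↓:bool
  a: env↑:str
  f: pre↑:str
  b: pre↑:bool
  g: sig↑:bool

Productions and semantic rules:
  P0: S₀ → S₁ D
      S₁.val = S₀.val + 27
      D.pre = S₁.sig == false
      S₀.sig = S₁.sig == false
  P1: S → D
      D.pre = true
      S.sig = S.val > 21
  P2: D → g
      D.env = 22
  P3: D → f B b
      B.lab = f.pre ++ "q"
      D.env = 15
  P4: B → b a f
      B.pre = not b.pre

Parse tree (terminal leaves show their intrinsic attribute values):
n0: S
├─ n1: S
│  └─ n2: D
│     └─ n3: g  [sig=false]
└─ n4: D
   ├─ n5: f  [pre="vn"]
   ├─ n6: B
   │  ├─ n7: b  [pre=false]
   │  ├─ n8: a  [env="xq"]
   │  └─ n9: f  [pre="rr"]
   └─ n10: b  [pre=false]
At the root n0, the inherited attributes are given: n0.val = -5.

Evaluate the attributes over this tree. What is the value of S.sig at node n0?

false

1. n0.val = -5  [given at root]
2. n1.val = 22  [S₀.val + 27]
3. n2.pre = true  [true]
4. n3.sig = false  [terminal]
5. n2.env = 22  [22]
6. n1.sig = true  [S.val > 21]
7. n4.pre = false  [S₁.sig == false]
8. n5.pre = "vn"  [terminal]
9. n6.lab = "vnq"  [f.pre ++ "q"]
10. n7.pre = false  [terminal]
11. n8.env = "xq"  [terminal]
12. n9.pre = "rr"  [terminal]
13. n6.pre = true  [not b.pre]
14. n10.pre = false  [terminal]
15. n4.env = 15  [15]
16. n0.sig = false  [S₁.sig == false]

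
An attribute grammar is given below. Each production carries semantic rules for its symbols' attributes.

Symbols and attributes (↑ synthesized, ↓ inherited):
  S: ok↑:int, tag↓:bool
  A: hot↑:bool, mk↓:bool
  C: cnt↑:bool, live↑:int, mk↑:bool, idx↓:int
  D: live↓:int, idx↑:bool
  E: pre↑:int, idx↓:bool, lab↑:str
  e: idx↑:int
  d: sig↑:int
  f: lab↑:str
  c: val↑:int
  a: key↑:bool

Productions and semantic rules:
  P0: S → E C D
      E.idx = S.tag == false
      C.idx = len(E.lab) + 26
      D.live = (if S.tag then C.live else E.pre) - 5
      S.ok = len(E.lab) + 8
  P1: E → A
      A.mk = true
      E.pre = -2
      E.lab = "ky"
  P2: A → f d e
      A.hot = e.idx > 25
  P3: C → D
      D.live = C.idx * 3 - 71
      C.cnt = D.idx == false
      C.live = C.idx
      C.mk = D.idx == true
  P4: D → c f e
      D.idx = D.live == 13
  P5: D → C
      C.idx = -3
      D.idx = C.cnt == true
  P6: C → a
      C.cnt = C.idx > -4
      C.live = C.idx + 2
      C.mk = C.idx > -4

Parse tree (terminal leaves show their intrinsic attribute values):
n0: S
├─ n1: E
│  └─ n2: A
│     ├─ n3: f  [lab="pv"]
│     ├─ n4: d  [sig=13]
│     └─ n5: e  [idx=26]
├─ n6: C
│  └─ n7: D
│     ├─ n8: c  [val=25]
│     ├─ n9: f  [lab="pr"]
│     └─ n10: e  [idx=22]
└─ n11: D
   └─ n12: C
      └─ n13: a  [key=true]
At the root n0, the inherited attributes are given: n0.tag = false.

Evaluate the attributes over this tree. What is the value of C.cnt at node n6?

1. n0.tag = false  [given at root]
2. n1.idx = true  [S.tag == false]
3. n2.mk = true  [true]
4. n3.lab = "pv"  [terminal]
5. n4.sig = 13  [terminal]
6. n5.idx = 26  [terminal]
7. n2.hot = true  [e.idx > 25]
8. n1.pre = -2  [-2]
9. n1.lab = "ky"  ["ky"]
10. n6.idx = 28  [len(E.lab) + 26]
11. n7.live = 13  [C.idx * 3 - 71]
12. n8.val = 25  [terminal]
13. n9.lab = "pr"  [terminal]
14. n10.idx = 22  [terminal]
15. n7.idx = true  [D.live == 13]
16. n6.cnt = false  [D.idx == false]
17. n6.live = 28  [C.idx]
18. n6.mk = true  [D.idx == true]
19. n11.live = -7  [(if S.tag then C.live else E.pre) - 5]
20. n12.idx = -3  [-3]
21. n13.key = true  [terminal]
22. n12.cnt = true  [C.idx > -4]
23. n12.live = -1  [C.idx + 2]
24. n12.mk = true  [C.idx > -4]
25. n11.idx = true  [C.cnt == true]
26. n0.ok = 10  [len(E.lab) + 8]

false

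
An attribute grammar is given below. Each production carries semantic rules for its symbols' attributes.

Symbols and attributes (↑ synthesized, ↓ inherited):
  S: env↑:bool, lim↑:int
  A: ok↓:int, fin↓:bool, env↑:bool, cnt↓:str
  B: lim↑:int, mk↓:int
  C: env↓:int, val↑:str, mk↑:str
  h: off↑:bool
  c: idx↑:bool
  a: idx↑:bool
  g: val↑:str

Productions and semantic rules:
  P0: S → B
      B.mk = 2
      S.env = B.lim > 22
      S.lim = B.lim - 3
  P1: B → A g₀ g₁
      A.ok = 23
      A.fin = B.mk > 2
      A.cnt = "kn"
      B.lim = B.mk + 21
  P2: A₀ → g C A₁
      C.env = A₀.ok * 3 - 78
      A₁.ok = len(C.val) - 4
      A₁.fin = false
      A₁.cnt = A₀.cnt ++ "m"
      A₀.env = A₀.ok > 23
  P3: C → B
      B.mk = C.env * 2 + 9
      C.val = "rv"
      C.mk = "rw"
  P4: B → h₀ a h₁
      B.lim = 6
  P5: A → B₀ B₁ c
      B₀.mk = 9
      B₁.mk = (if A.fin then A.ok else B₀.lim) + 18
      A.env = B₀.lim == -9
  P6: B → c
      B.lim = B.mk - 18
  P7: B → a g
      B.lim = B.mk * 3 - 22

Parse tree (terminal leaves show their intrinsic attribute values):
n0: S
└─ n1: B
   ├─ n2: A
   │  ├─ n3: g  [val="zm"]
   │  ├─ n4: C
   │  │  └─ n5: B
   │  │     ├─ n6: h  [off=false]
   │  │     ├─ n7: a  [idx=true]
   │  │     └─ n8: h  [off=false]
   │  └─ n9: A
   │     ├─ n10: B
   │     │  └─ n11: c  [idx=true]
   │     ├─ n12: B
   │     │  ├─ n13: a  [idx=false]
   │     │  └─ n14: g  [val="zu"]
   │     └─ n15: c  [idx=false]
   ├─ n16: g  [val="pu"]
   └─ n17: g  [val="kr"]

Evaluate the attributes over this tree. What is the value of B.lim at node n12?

5

1. n1.mk = 2  [2]
2. n2.ok = 23  [23]
3. n2.fin = false  [B.mk > 2]
4. n2.cnt = "kn"  ["kn"]
5. n3.val = "zm"  [terminal]
6. n4.env = -9  [A₀.ok * 3 - 78]
7. n5.mk = -9  [C.env * 2 + 9]
8. n6.off = false  [terminal]
9. n7.idx = true  [terminal]
10. n8.off = false  [terminal]
11. n5.lim = 6  [6]
12. n4.val = "rv"  ["rv"]
13. n4.mk = "rw"  ["rw"]
14. n9.ok = -2  [len(C.val) - 4]
15. n9.fin = false  [false]
16. n9.cnt = "knm"  [A₀.cnt ++ "m"]
17. n10.mk = 9  [9]
18. n11.idx = true  [terminal]
19. n10.lim = -9  [B.mk - 18]
20. n12.mk = 9  [(if A.fin then A.ok else B₀.lim) + 18]
21. n13.idx = false  [terminal]
22. n14.val = "zu"  [terminal]
23. n12.lim = 5  [B.mk * 3 - 22]
24. n15.idx = false  [terminal]
25. n9.env = true  [B₀.lim == -9]
26. n2.env = false  [A₀.ok > 23]
27. n16.val = "pu"  [terminal]
28. n17.val = "kr"  [terminal]
29. n1.lim = 23  [B.mk + 21]
30. n0.env = true  [B.lim > 22]
31. n0.lim = 20  [B.lim - 3]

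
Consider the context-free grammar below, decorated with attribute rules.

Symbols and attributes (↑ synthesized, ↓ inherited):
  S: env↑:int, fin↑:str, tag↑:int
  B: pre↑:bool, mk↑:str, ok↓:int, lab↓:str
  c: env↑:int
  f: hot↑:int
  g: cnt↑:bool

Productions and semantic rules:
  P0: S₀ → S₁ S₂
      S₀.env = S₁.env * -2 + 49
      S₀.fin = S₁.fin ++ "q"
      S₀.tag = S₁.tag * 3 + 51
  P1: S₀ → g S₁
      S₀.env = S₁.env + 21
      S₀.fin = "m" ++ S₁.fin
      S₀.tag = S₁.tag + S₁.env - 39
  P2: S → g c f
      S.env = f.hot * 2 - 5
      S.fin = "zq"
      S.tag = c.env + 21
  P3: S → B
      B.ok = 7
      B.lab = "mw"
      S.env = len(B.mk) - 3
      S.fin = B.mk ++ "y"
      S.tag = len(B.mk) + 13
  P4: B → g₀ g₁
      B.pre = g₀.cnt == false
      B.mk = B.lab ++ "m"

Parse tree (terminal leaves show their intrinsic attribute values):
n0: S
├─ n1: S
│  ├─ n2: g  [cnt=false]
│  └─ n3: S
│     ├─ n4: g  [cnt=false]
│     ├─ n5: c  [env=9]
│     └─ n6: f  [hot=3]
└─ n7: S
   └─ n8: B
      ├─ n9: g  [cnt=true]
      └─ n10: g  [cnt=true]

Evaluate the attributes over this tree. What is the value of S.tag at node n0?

1. n2.cnt = false  [terminal]
2. n4.cnt = false  [terminal]
3. n5.env = 9  [terminal]
4. n6.hot = 3  [terminal]
5. n3.env = 1  [f.hot * 2 - 5]
6. n3.fin = "zq"  ["zq"]
7. n3.tag = 30  [c.env + 21]
8. n1.env = 22  [S₁.env + 21]
9. n1.fin = "mzq"  ["m" ++ S₁.fin]
10. n1.tag = -8  [S₁.tag + S₁.env - 39]
11. n8.ok = 7  [7]
12. n8.lab = "mw"  ["mw"]
13. n9.cnt = true  [terminal]
14. n10.cnt = true  [terminal]
15. n8.pre = false  [g₀.cnt == false]
16. n8.mk = "mwm"  [B.lab ++ "m"]
17. n7.env = 0  [len(B.mk) - 3]
18. n7.fin = "mwmy"  [B.mk ++ "y"]
19. n7.tag = 16  [len(B.mk) + 13]
20. n0.env = 5  [S₁.env * -2 + 49]
21. n0.fin = "mzqq"  [S₁.fin ++ "q"]
22. n0.tag = 27  [S₁.tag * 3 + 51]

27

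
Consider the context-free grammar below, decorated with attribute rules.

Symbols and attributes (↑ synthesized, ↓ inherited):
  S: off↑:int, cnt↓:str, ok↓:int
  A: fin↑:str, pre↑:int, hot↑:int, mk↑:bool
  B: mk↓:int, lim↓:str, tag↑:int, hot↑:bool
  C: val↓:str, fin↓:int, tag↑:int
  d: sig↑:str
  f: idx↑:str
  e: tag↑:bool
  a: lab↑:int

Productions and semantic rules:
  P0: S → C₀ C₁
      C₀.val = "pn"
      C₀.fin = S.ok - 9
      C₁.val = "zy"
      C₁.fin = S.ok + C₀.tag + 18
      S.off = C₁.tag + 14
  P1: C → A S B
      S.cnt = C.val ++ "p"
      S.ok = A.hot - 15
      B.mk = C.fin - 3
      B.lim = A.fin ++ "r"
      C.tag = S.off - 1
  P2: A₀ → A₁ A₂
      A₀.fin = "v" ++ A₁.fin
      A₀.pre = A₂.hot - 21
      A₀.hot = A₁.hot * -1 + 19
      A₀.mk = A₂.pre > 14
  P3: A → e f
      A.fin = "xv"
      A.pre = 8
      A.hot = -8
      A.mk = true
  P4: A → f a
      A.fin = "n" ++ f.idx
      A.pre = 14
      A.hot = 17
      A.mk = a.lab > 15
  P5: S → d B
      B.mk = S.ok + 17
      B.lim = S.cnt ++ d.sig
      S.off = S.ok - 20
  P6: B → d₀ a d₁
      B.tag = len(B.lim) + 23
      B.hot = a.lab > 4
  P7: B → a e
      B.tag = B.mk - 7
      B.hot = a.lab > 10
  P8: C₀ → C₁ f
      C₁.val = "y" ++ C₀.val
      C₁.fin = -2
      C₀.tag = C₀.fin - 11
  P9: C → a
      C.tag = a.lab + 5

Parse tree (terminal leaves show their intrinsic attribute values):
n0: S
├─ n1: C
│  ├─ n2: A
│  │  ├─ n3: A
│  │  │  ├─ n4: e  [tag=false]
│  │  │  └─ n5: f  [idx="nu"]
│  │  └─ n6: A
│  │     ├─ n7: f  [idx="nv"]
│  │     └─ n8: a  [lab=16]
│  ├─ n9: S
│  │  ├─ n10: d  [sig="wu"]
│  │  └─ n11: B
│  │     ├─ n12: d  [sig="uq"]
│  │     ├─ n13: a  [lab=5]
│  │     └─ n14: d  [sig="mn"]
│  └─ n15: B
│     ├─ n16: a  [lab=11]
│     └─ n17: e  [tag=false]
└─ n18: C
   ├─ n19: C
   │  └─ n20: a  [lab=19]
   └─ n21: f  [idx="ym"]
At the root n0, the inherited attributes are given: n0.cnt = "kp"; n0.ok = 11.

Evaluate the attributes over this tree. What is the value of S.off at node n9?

1. n0.cnt = "kp"  [given at root]
2. n0.ok = 11  [given at root]
3. n1.val = "pn"  ["pn"]
4. n1.fin = 2  [S.ok - 9]
5. n4.tag = false  [terminal]
6. n5.idx = "nu"  [terminal]
7. n3.fin = "xv"  ["xv"]
8. n3.pre = 8  [8]
9. n3.hot = -8  [-8]
10. n3.mk = true  [true]
11. n7.idx = "nv"  [terminal]
12. n8.lab = 16  [terminal]
13. n6.fin = "nnv"  ["n" ++ f.idx]
14. n6.pre = 14  [14]
15. n6.hot = 17  [17]
16. n6.mk = true  [a.lab > 15]
17. n2.fin = "vxv"  ["v" ++ A₁.fin]
18. n2.pre = -4  [A₂.hot - 21]
19. n2.hot = 27  [A₁.hot * -1 + 19]
20. n2.mk = false  [A₂.pre > 14]
21. n9.cnt = "pnp"  [C.val ++ "p"]
22. n9.ok = 12  [A.hot - 15]
23. n10.sig = "wu"  [terminal]
24. n11.mk = 29  [S.ok + 17]
25. n11.lim = "pnpwu"  [S.cnt ++ d.sig]
26. n12.sig = "uq"  [terminal]
27. n13.lab = 5  [terminal]
28. n14.sig = "mn"  [terminal]
29. n11.tag = 28  [len(B.lim) + 23]
30. n11.hot = true  [a.lab > 4]
31. n9.off = -8  [S.ok - 20]
32. n15.mk = -1  [C.fin - 3]
33. n15.lim = "vxvr"  [A.fin ++ "r"]
34. n16.lab = 11  [terminal]
35. n17.tag = false  [terminal]
36. n15.tag = -8  [B.mk - 7]
37. n15.hot = true  [a.lab > 10]
38. n1.tag = -9  [S.off - 1]
39. n18.val = "zy"  ["zy"]
40. n18.fin = 20  [S.ok + C₀.tag + 18]
41. n19.val = "yzy"  ["y" ++ C₀.val]
42. n19.fin = -2  [-2]
43. n20.lab = 19  [terminal]
44. n19.tag = 24  [a.lab + 5]
45. n21.idx = "ym"  [terminal]
46. n18.tag = 9  [C₀.fin - 11]
47. n0.off = 23  [C₁.tag + 14]

-8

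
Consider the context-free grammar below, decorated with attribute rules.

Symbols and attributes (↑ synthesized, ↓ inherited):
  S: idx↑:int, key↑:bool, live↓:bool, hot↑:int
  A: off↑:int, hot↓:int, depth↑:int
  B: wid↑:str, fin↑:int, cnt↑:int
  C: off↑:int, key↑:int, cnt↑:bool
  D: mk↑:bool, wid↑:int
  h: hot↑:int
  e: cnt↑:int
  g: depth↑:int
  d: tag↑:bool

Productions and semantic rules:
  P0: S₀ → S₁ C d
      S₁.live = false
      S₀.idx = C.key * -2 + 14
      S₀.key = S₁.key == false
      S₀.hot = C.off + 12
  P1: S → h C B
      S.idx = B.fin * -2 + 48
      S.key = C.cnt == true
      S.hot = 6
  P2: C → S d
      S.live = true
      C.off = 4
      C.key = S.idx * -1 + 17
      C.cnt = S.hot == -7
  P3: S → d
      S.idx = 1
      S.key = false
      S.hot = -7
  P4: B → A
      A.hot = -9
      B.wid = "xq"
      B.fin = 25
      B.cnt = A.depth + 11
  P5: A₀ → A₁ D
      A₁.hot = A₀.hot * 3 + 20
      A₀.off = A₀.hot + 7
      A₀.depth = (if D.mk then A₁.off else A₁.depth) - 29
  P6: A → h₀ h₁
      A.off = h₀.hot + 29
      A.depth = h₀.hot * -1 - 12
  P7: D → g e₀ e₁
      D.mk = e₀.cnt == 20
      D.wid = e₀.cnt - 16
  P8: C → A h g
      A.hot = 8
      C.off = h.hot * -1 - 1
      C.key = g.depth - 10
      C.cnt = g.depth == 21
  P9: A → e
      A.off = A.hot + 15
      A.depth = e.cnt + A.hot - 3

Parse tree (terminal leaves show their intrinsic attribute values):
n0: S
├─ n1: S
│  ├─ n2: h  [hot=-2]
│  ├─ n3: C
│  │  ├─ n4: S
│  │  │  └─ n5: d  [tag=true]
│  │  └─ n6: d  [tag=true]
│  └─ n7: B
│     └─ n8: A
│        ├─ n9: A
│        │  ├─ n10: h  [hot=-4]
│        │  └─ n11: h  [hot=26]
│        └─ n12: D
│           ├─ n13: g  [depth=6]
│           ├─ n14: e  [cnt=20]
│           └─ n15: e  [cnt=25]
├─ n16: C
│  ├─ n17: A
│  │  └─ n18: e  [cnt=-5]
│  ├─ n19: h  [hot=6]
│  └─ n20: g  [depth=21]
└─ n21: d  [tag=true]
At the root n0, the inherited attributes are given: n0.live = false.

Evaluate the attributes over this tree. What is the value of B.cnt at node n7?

1. n0.live = false  [given at root]
2. n1.live = false  [false]
3. n2.hot = -2  [terminal]
4. n4.live = true  [true]
5. n5.tag = true  [terminal]
6. n4.idx = 1  [1]
7. n4.key = false  [false]
8. n4.hot = -7  [-7]
9. n6.tag = true  [terminal]
10. n3.off = 4  [4]
11. n3.key = 16  [S.idx * -1 + 17]
12. n3.cnt = true  [S.hot == -7]
13. n8.hot = -9  [-9]
14. n9.hot = -7  [A₀.hot * 3 + 20]
15. n10.hot = -4  [terminal]
16. n11.hot = 26  [terminal]
17. n9.off = 25  [h₀.hot + 29]
18. n9.depth = -8  [h₀.hot * -1 - 12]
19. n13.depth = 6  [terminal]
20. n14.cnt = 20  [terminal]
21. n15.cnt = 25  [terminal]
22. n12.mk = true  [e₀.cnt == 20]
23. n12.wid = 4  [e₀.cnt - 16]
24. n8.off = -2  [A₀.hot + 7]
25. n8.depth = -4  [(if D.mk then A₁.off else A₁.depth) - 29]
26. n7.wid = "xq"  ["xq"]
27. n7.fin = 25  [25]
28. n7.cnt = 7  [A.depth + 11]
29. n1.idx = -2  [B.fin * -2 + 48]
30. n1.key = true  [C.cnt == true]
31. n1.hot = 6  [6]
32. n17.hot = 8  [8]
33. n18.cnt = -5  [terminal]
34. n17.off = 23  [A.hot + 15]
35. n17.depth = 0  [e.cnt + A.hot - 3]
36. n19.hot = 6  [terminal]
37. n20.depth = 21  [terminal]
38. n16.off = -7  [h.hot * -1 - 1]
39. n16.key = 11  [g.depth - 10]
40. n16.cnt = true  [g.depth == 21]
41. n21.tag = true  [terminal]
42. n0.idx = -8  [C.key * -2 + 14]
43. n0.key = false  [S₁.key == false]
44. n0.hot = 5  [C.off + 12]

7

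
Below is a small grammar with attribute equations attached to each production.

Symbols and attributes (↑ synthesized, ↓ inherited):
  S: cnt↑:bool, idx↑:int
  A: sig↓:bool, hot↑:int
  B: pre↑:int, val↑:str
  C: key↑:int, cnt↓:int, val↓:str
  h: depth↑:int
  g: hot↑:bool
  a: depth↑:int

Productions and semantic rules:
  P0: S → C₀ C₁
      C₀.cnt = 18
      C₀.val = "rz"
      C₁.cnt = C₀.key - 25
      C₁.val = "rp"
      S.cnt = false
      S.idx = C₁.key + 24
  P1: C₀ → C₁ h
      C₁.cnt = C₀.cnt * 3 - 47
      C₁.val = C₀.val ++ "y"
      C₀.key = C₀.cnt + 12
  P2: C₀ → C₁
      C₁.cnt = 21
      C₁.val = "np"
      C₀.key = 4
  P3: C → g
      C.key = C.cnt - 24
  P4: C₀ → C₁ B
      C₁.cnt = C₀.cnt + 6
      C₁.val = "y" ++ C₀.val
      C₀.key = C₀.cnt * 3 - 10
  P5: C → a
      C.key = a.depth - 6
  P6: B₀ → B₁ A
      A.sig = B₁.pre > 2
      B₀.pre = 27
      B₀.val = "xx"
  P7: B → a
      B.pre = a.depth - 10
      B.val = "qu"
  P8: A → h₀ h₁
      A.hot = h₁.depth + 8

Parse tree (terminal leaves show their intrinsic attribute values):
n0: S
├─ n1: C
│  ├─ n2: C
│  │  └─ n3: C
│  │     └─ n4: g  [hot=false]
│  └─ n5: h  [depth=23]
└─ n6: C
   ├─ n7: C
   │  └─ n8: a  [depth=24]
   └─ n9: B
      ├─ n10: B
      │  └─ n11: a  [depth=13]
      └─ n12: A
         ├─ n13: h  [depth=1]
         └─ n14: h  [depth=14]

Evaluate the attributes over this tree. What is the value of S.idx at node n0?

1. n1.cnt = 18  [18]
2. n1.val = "rz"  ["rz"]
3. n2.cnt = 7  [C₀.cnt * 3 - 47]
4. n2.val = "rzy"  [C₀.val ++ "y"]
5. n3.cnt = 21  [21]
6. n3.val = "np"  ["np"]
7. n4.hot = false  [terminal]
8. n3.key = -3  [C.cnt - 24]
9. n2.key = 4  [4]
10. n5.depth = 23  [terminal]
11. n1.key = 30  [C₀.cnt + 12]
12. n6.cnt = 5  [C₀.key - 25]
13. n6.val = "rp"  ["rp"]
14. n7.cnt = 11  [C₀.cnt + 6]
15. n7.val = "yrp"  ["y" ++ C₀.val]
16. n8.depth = 24  [terminal]
17. n7.key = 18  [a.depth - 6]
18. n11.depth = 13  [terminal]
19. n10.pre = 3  [a.depth - 10]
20. n10.val = "qu"  ["qu"]
21. n12.sig = true  [B₁.pre > 2]
22. n13.depth = 1  [terminal]
23. n14.depth = 14  [terminal]
24. n12.hot = 22  [h₁.depth + 8]
25. n9.pre = 27  [27]
26. n9.val = "xx"  ["xx"]
27. n6.key = 5  [C₀.cnt * 3 - 10]
28. n0.cnt = false  [false]
29. n0.idx = 29  [C₁.key + 24]

29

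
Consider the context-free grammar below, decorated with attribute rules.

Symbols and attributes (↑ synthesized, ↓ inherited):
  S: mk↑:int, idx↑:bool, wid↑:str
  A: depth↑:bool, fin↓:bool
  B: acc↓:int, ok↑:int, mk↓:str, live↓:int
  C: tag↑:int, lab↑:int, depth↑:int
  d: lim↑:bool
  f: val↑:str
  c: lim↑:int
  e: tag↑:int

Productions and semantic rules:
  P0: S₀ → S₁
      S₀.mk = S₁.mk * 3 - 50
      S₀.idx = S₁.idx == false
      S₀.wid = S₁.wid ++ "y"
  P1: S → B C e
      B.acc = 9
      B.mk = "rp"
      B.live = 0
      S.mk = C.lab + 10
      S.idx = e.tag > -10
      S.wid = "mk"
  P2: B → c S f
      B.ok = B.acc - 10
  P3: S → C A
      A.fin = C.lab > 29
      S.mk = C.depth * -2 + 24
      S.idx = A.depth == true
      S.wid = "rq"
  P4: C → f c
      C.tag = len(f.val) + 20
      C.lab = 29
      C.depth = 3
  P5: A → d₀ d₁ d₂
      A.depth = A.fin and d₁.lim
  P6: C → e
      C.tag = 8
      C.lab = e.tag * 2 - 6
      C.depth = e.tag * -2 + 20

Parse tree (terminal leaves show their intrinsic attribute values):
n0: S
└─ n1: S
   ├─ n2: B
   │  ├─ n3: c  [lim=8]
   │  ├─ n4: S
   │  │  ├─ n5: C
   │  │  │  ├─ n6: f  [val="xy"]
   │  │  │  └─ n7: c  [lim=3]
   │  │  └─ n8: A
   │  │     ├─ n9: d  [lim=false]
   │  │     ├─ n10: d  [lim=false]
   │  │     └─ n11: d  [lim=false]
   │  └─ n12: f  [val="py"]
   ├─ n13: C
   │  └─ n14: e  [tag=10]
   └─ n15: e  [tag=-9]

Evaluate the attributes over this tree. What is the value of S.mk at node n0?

1. n2.acc = 9  [9]
2. n2.mk = "rp"  ["rp"]
3. n2.live = 0  [0]
4. n3.lim = 8  [terminal]
5. n6.val = "xy"  [terminal]
6. n7.lim = 3  [terminal]
7. n5.tag = 22  [len(f.val) + 20]
8. n5.lab = 29  [29]
9. n5.depth = 3  [3]
10. n8.fin = false  [C.lab > 29]
11. n9.lim = false  [terminal]
12. n10.lim = false  [terminal]
13. n11.lim = false  [terminal]
14. n8.depth = false  [A.fin and d₁.lim]
15. n4.mk = 18  [C.depth * -2 + 24]
16. n4.idx = false  [A.depth == true]
17. n4.wid = "rq"  ["rq"]
18. n12.val = "py"  [terminal]
19. n2.ok = -1  [B.acc - 10]
20. n14.tag = 10  [terminal]
21. n13.tag = 8  [8]
22. n13.lab = 14  [e.tag * 2 - 6]
23. n13.depth = 0  [e.tag * -2 + 20]
24. n15.tag = -9  [terminal]
25. n1.mk = 24  [C.lab + 10]
26. n1.idx = true  [e.tag > -10]
27. n1.wid = "mk"  ["mk"]
28. n0.mk = 22  [S₁.mk * 3 - 50]
29. n0.idx = false  [S₁.idx == false]
30. n0.wid = "mky"  [S₁.wid ++ "y"]

22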